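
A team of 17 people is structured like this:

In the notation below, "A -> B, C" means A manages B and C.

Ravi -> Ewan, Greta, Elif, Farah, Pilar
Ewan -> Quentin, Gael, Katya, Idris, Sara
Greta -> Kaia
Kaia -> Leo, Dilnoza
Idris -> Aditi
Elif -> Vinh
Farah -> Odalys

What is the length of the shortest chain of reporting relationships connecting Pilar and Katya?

3

Pilar is 1 level below Ravi, and Katya is 2 levels below Ravi (their lowest common manager). The shortest path runs up from Pilar to Ravi and back down to Katya: 1 + 2 = 3 links.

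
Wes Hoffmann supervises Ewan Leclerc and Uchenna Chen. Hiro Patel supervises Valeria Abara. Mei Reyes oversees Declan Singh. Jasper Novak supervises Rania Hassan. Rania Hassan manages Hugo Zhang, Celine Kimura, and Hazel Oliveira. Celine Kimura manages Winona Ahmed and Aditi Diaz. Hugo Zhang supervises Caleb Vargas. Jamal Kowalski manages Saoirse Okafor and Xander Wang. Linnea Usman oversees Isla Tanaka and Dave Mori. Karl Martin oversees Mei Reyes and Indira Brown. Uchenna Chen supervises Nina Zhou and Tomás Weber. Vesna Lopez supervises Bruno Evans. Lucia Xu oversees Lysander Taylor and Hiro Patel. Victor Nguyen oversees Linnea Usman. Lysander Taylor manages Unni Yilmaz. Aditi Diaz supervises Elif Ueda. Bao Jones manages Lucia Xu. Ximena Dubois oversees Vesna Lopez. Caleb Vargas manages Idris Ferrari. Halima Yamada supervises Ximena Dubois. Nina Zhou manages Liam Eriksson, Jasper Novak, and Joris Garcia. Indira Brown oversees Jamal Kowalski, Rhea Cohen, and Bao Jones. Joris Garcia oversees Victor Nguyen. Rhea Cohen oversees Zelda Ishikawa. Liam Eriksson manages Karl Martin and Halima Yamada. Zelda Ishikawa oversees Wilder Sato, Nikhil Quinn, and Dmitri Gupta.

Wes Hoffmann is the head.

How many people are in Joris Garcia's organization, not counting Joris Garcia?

4

Joris Garcia directly manages Victor Nguyen. Under Victor Nguyen: Linnea Usman, Isla Tanaka, Dave Mori (3). That's 4 in total.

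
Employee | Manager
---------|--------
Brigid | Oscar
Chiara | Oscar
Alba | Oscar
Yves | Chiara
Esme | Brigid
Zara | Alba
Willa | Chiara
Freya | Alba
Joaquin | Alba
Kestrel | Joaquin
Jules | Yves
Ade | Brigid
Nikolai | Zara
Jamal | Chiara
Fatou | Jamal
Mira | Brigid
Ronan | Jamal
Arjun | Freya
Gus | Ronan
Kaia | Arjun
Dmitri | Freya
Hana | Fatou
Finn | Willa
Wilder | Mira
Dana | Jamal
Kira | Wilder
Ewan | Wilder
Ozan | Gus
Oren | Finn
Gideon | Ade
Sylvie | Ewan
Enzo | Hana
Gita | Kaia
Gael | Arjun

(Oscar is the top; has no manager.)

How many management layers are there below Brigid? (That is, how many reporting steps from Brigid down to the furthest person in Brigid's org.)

4

The longest chain under Brigid runs Brigid → Mira → Wilder → Ewan → Sylvie, which is 4 levels below Brigid.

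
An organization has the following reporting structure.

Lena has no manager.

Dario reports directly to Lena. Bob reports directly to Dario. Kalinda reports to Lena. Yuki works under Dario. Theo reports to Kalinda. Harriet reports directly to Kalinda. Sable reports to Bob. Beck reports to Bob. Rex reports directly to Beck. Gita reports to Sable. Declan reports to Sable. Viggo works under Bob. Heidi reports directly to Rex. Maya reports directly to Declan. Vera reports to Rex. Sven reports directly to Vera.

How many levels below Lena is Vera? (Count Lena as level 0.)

Chain from Vera up to Lena: Vera → Rex → Beck → Bob → Dario → Lena. That is 5 steps up, so Vera is 5 levels below Lena.

5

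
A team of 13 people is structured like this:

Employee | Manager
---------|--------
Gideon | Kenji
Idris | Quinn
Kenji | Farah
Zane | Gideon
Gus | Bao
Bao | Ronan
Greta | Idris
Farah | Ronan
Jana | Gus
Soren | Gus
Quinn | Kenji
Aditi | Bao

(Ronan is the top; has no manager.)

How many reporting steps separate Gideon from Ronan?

Chain from Gideon up to Ronan: Gideon → Kenji → Farah → Ronan. That is 3 steps up, so Gideon is 3 levels below Ronan.

3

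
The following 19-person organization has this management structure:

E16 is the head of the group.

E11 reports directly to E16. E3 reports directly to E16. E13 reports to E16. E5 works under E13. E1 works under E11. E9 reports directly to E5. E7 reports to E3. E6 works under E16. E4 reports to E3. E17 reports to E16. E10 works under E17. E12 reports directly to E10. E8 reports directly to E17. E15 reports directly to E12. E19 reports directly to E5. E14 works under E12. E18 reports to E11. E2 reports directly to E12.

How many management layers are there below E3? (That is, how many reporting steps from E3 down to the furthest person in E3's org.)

The longest chain under E3 runs E3 → E4, which is 1 level below E3.

1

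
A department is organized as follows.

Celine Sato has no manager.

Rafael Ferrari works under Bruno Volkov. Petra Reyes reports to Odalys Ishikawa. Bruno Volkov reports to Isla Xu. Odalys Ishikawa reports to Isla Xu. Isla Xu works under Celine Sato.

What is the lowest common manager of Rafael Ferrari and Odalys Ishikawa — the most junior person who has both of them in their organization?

Rafael Ferrari's chain of managers is Bruno Volkov, Isla Xu, Celine Sato. Odalys Ishikawa's chain of managers is Isla Xu, Celine Sato. The first manager that appears in both chains is Isla Xu.

Isla Xu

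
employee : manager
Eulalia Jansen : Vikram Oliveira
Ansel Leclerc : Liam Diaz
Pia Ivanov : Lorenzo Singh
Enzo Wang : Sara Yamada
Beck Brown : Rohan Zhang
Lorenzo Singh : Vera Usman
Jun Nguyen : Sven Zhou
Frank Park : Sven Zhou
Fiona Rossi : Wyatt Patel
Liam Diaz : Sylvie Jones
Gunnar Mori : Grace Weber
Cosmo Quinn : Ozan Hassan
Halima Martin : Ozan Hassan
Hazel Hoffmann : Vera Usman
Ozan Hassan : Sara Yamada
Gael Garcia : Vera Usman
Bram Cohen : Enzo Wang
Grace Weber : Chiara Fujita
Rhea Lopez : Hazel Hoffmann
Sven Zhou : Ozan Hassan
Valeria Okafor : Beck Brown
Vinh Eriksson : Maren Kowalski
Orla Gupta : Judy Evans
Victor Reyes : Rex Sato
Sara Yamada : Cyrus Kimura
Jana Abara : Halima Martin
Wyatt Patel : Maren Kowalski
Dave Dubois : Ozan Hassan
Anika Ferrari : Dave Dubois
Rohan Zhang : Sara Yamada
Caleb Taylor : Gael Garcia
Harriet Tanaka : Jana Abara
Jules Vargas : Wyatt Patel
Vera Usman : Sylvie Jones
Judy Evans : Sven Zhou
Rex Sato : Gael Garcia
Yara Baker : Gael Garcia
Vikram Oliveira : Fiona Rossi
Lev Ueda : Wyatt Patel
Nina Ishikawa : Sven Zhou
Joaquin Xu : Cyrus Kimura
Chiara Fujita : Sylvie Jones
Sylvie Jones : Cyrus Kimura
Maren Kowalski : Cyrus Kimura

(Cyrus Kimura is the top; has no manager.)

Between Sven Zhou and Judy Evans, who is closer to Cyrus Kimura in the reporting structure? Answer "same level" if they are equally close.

Sven Zhou is 3 levels below Cyrus Kimura; Judy Evans is 4. Sven Zhou is higher.

Sven Zhou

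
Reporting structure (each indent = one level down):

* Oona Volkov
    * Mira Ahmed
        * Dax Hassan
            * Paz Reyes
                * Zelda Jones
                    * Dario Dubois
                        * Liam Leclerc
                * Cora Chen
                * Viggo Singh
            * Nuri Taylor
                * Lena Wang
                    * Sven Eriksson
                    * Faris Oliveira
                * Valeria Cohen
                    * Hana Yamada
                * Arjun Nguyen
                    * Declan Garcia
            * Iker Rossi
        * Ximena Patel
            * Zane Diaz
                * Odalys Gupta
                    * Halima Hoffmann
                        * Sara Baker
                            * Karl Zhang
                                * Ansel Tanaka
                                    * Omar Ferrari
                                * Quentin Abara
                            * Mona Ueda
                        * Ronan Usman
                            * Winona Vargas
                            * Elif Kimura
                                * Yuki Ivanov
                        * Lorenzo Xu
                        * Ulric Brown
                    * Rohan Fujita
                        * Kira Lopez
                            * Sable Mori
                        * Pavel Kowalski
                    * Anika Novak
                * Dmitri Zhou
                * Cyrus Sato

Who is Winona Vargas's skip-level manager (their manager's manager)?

Winona Vargas reports to Ronan Usman, and Ronan Usman reports to Halima Hoffmann. So Winona Vargas's skip-level manager is Halima Hoffmann.

Halima Hoffmann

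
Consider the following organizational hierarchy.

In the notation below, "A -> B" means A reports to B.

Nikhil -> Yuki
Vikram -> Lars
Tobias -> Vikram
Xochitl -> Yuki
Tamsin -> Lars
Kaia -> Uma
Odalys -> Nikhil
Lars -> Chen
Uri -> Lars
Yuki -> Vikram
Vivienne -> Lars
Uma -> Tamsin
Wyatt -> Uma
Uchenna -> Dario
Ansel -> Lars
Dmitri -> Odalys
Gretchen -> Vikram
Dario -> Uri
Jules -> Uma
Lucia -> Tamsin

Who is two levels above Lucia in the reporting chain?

Lars

Lucia reports to Tamsin, and Tamsin reports to Lars. So Lucia's skip-level manager is Lars.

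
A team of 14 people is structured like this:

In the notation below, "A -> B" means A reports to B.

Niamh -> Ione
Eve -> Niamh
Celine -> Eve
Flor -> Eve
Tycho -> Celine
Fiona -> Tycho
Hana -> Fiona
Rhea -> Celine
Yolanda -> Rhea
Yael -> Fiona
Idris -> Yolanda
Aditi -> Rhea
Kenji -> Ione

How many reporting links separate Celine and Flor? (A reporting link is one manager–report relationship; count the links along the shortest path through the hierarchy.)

2

Celine is 1 level below Eve, and Flor is 1 level below Eve (their lowest common manager). The shortest path runs up from Celine to Eve and back down to Flor: 1 + 1 = 2 links.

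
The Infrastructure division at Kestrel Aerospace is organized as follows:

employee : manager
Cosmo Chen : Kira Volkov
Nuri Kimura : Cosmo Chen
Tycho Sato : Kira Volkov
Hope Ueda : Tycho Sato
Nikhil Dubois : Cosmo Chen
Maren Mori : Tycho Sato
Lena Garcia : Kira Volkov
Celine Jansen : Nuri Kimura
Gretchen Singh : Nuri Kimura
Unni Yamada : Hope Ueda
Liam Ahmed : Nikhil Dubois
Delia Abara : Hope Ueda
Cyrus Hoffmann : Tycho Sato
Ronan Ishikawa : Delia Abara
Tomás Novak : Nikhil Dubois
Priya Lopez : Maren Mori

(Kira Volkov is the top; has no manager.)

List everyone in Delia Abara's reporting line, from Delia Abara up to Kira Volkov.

Delia Abara -> Hope Ueda -> Tycho Sato -> Kira Volkov

Delia Abara reports to Hope Ueda. Hope Ueda reports to Tycho Sato. Tycho Sato reports to Kira Volkov. Kira Volkov is at the top.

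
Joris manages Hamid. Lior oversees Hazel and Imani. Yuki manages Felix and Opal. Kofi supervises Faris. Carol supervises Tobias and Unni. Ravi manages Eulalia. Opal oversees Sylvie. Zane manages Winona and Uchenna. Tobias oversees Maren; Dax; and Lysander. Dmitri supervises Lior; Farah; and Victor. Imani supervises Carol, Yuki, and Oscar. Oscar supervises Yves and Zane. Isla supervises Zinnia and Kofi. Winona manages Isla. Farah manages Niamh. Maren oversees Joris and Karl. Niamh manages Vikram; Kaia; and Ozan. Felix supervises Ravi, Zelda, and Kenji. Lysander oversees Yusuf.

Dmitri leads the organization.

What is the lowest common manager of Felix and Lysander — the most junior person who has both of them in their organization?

Felix's chain of managers is Yuki, Imani, Lior, Dmitri. Lysander's chain of managers is Tobias, Carol, Imani, Lior, Dmitri. The first manager that appears in both chains is Imani.

Imani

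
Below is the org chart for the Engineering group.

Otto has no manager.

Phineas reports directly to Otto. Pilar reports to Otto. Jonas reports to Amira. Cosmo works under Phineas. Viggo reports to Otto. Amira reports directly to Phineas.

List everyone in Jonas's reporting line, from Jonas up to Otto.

Jonas -> Amira -> Phineas -> Otto

Jonas reports to Amira. Amira reports to Phineas. Phineas reports to Otto. Otto is at the top.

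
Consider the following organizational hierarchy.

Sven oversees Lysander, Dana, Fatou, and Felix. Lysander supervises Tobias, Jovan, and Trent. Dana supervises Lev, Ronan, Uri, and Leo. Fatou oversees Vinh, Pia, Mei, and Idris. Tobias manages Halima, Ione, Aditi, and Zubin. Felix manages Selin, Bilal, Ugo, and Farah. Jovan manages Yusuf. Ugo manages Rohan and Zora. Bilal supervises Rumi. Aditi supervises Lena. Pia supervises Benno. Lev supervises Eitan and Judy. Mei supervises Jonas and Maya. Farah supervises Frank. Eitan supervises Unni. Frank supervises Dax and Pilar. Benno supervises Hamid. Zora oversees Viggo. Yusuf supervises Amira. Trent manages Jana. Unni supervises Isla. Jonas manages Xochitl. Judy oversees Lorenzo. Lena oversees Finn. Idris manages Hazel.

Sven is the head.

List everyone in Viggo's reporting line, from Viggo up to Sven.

Viggo reports to Zora. Zora reports to Ugo. Ugo reports to Felix. Felix reports to Sven. Sven is at the top.

Viggo -> Zora -> Ugo -> Felix -> Sven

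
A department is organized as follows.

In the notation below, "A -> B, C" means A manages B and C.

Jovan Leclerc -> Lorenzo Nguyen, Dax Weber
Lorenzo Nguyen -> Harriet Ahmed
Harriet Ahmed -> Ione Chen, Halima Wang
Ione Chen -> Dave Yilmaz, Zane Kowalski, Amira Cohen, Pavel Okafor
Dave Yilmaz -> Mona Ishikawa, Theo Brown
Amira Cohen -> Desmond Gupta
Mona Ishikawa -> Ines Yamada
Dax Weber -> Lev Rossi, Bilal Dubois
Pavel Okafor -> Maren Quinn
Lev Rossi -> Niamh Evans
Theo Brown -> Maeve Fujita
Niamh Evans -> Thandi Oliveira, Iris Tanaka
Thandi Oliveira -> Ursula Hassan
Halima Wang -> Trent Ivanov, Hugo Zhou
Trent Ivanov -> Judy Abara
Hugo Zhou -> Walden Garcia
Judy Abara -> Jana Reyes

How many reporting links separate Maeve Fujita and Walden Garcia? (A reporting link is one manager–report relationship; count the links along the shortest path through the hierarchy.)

Maeve Fujita is 4 levels below Harriet Ahmed, and Walden Garcia is 3 levels below Harriet Ahmed (their lowest common manager). The shortest path runs up from Maeve Fujita to Harriet Ahmed and back down to Walden Garcia: 4 + 3 = 7 links.

7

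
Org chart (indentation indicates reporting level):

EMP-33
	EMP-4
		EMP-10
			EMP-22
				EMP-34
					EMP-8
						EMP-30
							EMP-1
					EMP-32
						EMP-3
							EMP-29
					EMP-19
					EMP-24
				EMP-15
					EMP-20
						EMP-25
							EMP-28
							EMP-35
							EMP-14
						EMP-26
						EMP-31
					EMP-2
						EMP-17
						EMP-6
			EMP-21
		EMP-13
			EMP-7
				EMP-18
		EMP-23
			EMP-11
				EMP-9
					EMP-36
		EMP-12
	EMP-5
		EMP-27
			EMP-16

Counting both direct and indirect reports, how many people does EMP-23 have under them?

EMP-23 directly manages EMP-11. Under EMP-11: EMP-9, EMP-36 (2). That's 3 in total.

3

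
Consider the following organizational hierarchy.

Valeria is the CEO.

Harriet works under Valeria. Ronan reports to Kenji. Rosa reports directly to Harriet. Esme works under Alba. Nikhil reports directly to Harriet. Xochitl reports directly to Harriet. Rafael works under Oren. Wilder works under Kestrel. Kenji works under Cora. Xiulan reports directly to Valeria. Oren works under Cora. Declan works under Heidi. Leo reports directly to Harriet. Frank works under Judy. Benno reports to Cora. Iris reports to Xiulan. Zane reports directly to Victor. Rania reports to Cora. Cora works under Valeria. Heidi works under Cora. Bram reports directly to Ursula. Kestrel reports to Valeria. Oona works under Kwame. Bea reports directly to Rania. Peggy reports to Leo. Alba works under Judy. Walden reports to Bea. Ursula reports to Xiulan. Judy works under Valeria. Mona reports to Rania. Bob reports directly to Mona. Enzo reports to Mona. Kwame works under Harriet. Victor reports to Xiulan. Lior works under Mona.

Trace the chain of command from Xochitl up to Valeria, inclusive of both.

Xochitl reports to Harriet. Harriet reports to Valeria. Valeria is at the top.

Xochitl -> Harriet -> Valeria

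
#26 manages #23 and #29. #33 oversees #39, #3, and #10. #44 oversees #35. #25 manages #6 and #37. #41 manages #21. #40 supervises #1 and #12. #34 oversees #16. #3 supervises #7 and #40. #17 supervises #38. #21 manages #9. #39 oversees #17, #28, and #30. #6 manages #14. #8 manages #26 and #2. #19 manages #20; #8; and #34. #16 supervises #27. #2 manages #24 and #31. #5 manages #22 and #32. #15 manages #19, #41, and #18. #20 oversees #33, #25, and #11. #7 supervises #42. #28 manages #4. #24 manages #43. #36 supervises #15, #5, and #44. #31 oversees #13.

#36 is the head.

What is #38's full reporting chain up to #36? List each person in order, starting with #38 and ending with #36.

#38 reports to #17. #17 reports to #39. #39 reports to #33. #33 reports to #20. #20 reports to #19. #19 reports to #15. #15 reports to #36. #36 is at the top.

#38 -> #17 -> #39 -> #33 -> #20 -> #19 -> #15 -> #36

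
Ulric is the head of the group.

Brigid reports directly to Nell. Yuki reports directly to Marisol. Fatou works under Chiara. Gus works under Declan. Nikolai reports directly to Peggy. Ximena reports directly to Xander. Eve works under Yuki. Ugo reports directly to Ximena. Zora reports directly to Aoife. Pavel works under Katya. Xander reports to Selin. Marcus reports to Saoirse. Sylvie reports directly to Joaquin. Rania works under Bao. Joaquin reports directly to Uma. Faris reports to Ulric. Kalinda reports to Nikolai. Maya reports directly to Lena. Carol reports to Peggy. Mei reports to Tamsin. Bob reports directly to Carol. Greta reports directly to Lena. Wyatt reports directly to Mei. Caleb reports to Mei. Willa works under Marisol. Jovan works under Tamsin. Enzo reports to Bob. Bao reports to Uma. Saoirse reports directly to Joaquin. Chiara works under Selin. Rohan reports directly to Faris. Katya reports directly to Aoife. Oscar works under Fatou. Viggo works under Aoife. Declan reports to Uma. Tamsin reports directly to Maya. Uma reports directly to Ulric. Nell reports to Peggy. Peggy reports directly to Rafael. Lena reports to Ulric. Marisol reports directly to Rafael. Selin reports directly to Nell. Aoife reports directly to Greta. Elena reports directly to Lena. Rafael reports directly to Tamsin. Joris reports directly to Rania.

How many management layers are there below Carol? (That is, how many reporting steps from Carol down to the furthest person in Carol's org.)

The longest chain under Carol runs Carol → Bob → Enzo, which is 2 levels below Carol.

2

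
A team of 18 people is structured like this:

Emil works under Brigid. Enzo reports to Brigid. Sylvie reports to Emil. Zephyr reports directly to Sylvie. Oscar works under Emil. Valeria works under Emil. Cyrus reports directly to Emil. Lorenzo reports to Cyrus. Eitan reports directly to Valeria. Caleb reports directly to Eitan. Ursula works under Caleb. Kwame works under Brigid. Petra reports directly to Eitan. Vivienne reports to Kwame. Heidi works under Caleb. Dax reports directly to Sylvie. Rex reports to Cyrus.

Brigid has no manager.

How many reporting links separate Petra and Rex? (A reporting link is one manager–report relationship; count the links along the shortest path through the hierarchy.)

Petra is 3 levels below Emil, and Rex is 2 levels below Emil (their lowest common manager). The shortest path runs up from Petra to Emil and back down to Rex: 3 + 2 = 5 links.

5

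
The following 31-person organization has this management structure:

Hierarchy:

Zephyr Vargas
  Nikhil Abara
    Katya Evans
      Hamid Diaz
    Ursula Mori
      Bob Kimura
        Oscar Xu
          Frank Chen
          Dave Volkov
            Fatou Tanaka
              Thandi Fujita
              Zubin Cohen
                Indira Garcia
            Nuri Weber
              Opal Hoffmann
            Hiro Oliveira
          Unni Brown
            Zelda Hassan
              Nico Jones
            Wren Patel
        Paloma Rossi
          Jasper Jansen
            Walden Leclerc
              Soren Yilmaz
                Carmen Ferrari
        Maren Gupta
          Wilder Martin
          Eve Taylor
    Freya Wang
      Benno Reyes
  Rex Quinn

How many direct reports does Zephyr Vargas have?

Zephyr Vargas directly manages Nikhil Abara, Rex Quinn. That is 2 direct reports.

2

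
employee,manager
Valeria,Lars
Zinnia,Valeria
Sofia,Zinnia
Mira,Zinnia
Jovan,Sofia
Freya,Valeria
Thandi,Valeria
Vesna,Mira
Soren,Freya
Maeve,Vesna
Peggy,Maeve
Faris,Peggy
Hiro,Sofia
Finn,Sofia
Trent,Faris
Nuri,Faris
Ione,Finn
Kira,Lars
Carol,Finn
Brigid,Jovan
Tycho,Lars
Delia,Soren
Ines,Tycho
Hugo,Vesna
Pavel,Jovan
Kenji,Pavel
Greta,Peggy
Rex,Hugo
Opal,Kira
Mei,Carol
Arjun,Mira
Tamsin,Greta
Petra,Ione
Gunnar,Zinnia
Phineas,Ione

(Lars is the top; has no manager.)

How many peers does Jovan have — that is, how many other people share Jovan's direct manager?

2

Jovan reports to Sofia. Sofia's other direct reports are Hiro, Finn — 2 peers.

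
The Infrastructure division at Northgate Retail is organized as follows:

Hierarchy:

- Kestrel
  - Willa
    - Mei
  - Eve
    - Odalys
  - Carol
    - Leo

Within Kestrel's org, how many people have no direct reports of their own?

The people in Kestrel's organization with no one reporting to them are Leo, Odalys, Mei. That is 3.

3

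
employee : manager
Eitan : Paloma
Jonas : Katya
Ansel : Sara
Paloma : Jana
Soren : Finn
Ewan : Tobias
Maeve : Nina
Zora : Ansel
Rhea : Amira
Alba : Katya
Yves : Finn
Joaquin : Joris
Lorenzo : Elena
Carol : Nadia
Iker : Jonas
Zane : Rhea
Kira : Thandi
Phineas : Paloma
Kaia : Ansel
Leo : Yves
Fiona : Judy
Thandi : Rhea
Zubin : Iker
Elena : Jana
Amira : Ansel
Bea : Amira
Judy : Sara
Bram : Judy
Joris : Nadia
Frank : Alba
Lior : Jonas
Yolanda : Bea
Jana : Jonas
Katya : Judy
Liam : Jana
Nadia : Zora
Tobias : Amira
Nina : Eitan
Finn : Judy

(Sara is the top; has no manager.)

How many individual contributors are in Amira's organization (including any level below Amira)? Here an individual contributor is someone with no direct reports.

The people in Amira's organization with no one reporting to them are Ewan, Yolanda, Kira, Zane. That is 4.

4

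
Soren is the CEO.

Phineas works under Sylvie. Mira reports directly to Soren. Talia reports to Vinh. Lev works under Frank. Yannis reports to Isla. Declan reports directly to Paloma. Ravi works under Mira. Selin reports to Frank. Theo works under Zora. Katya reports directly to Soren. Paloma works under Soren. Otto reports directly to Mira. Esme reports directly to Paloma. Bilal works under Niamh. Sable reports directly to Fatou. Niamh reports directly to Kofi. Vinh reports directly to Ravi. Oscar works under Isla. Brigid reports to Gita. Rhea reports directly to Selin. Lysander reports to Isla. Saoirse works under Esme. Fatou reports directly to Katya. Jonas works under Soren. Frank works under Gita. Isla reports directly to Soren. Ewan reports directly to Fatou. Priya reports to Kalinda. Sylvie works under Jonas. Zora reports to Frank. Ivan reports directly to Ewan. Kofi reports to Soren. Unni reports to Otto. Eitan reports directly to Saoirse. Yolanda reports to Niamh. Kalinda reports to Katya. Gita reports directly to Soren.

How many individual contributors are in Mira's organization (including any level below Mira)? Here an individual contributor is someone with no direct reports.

The people in Mira's organization with no one reporting to them are Unni, Talia. That is 2.

2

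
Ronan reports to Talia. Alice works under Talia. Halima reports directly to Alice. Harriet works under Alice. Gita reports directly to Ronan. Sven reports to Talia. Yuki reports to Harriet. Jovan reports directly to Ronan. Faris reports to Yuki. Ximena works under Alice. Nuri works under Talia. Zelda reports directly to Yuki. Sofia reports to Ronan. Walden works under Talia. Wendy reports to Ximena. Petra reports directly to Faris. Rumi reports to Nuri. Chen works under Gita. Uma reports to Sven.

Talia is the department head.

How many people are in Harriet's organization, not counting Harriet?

4

Harriet directly manages Yuki. Under Yuki: Zelda, Faris, Petra (3). That's 4 in total.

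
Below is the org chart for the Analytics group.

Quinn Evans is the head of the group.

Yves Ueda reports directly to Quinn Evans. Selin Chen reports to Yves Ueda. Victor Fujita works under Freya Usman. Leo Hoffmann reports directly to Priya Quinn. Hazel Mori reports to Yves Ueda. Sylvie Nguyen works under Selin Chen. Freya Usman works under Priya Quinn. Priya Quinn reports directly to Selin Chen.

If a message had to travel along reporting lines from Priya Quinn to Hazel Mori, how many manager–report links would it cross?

Priya Quinn is 2 levels below Yves Ueda, and Hazel Mori is 1 level below Yves Ueda (their lowest common manager). The shortest path runs up from Priya Quinn to Yves Ueda and back down to Hazel Mori: 2 + 1 = 3 links.

3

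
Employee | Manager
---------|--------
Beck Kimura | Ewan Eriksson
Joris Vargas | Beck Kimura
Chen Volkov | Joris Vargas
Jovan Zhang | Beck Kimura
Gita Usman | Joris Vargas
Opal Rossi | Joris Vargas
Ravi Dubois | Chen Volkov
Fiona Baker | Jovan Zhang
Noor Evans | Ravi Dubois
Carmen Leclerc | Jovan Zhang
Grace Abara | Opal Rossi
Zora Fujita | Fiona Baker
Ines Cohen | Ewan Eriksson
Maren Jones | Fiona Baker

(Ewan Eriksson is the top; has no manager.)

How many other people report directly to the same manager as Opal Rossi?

Opal Rossi reports to Joris Vargas. Joris Vargas's other direct reports are Chen Volkov, Gita Usman — 2 peers.

2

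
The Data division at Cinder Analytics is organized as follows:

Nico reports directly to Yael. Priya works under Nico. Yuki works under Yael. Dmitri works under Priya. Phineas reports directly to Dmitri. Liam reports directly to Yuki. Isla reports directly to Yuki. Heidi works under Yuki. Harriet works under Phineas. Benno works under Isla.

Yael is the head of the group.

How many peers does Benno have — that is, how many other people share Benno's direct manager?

Benno reports to Isla, and Isla has no other direct reports. Benno has 0 peers.

0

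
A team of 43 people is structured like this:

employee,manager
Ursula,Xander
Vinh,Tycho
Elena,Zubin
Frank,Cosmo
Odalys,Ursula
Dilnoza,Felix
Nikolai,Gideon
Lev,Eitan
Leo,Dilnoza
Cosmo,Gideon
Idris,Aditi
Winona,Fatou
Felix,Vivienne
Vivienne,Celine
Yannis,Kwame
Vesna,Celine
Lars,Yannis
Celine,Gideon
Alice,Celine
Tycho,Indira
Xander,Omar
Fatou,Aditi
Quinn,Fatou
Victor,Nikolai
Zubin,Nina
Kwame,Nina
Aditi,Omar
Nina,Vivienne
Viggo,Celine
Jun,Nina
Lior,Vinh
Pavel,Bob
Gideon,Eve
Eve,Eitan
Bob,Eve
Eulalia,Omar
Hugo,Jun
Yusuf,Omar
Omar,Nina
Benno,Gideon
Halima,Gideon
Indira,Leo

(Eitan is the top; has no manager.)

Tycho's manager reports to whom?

Tycho reports to Indira, and Indira reports to Leo. So Tycho's skip-level manager is Leo.

Leo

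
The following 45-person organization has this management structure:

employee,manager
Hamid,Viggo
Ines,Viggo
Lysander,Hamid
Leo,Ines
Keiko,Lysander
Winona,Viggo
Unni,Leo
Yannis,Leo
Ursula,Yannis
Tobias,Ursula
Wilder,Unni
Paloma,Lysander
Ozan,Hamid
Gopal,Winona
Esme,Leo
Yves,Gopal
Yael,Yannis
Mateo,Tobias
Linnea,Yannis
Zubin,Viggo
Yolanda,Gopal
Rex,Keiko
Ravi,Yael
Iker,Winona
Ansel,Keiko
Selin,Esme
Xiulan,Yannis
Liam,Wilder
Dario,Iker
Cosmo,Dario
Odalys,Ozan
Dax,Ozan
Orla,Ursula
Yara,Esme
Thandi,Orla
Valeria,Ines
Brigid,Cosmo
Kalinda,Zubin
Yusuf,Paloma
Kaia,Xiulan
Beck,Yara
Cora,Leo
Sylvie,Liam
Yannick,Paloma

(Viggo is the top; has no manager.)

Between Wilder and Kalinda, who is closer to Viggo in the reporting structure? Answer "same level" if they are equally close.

Wilder is 4 levels below Viggo; Kalinda is 2. Kalinda is higher.

Kalinda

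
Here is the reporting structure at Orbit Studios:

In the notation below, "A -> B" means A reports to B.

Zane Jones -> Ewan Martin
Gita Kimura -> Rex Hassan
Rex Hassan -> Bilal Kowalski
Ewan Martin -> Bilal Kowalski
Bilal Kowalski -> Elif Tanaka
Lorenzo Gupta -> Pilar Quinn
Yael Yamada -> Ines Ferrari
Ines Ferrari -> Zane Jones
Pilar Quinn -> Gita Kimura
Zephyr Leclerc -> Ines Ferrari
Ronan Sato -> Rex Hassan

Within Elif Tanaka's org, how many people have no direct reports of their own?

The people in Elif Tanaka's organization with no one reporting to them are Zephyr Leclerc, Yael Yamada, Ronan Sato, Lorenzo Gupta. That is 4.

4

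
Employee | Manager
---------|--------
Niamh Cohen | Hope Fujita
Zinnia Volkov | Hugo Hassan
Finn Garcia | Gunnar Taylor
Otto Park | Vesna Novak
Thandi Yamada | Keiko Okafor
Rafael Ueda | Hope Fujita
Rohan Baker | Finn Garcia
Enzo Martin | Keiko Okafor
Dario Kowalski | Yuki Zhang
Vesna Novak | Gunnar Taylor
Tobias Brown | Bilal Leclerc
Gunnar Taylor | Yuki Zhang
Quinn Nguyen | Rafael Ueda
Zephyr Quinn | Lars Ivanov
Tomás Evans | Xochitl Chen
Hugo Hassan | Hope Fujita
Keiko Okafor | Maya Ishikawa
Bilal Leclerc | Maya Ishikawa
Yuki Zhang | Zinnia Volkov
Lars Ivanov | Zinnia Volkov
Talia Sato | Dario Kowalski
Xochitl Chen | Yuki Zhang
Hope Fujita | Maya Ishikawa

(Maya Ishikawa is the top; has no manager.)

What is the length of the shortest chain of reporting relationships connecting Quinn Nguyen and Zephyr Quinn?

Quinn Nguyen is 2 levels below Hope Fujita, and Zephyr Quinn is 4 levels below Hope Fujita (their lowest common manager). The shortest path runs up from Quinn Nguyen to Hope Fujita and back down to Zephyr Quinn: 2 + 4 = 6 links.

6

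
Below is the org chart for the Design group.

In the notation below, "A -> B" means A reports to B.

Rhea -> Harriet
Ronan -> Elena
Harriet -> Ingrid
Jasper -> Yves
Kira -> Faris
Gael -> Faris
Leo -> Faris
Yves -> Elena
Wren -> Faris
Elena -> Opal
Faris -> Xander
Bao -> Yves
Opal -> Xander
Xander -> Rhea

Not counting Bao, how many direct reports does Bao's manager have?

Bao reports to Yves. Yves's other direct reports are Jasper — 1 peer.

1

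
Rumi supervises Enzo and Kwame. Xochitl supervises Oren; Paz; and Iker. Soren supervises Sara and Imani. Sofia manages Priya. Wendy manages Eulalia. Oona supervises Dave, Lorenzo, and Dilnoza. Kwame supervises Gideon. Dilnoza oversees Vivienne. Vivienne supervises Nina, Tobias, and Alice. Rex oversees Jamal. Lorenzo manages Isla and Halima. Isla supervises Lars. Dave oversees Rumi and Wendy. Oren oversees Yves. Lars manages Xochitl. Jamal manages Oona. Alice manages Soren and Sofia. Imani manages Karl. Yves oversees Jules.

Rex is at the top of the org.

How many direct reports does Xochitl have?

Xochitl directly manages Oren, Paz, Iker. That is 3 direct reports.

3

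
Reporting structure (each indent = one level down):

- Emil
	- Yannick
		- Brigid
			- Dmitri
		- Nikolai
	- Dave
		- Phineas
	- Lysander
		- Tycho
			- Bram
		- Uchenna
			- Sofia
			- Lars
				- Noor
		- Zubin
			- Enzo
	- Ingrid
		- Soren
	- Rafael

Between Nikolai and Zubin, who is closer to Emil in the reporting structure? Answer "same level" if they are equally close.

same level

Both Nikolai and Zubin are 2 levels below Emil.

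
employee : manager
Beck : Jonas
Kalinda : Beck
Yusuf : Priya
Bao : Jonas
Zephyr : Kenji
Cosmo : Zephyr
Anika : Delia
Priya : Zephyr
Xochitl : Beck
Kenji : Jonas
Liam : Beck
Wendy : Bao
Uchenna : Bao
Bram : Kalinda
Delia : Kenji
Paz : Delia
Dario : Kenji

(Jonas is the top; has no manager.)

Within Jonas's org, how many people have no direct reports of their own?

The people in Jonas's organization with no one reporting to them are Liam, Xochitl, Bram, Uchenna, Wendy, Dario, Anika, Paz, Yusuf, Cosmo. That is 10.

10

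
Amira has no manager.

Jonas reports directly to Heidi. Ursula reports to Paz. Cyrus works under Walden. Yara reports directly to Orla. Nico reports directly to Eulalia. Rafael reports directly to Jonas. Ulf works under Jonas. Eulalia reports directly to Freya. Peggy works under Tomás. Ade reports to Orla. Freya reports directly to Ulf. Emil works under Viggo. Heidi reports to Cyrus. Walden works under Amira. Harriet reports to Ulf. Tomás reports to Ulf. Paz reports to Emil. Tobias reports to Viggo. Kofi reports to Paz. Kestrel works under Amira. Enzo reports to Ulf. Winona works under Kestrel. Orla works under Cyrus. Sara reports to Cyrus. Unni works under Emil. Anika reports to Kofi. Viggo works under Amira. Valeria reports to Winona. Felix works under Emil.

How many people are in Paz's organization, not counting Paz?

3

Paz directly manages Ursula, Kofi. Ursula has no reports. Under Kofi: Anika (1). So Paz's organization is 2 direct reports plus everyone under them: 1 + 2 = 3.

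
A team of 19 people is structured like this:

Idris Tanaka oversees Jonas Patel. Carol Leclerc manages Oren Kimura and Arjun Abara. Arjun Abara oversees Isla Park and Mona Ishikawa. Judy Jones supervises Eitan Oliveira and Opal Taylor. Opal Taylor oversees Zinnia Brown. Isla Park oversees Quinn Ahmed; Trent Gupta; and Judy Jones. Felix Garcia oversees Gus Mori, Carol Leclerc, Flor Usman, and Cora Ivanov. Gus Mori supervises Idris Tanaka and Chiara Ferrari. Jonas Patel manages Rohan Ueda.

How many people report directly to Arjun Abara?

2

Arjun Abara directly manages Isla Park, Mona Ishikawa. That is 2 direct reports.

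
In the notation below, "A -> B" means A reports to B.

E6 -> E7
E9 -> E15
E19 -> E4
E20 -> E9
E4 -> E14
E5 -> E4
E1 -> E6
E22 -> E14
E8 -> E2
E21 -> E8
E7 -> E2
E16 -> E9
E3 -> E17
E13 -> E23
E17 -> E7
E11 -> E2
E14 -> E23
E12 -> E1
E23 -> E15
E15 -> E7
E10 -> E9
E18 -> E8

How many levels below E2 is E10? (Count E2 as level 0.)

Chain from E10 up to E2: E10 → E9 → E15 → E7 → E2. That is 4 steps up, so E10 is 4 levels below E2.

4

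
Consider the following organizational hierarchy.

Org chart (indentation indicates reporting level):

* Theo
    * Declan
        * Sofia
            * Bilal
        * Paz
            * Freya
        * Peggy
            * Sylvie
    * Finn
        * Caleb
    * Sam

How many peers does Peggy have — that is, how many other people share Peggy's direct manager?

Peggy reports to Declan. Declan's other direct reports are Sofia, Paz — 2 peers.

2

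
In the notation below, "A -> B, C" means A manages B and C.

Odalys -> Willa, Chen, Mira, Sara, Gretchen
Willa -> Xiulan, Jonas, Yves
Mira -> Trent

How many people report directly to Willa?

Willa directly manages Xiulan, Jonas, Yves. That is 3 direct reports.

3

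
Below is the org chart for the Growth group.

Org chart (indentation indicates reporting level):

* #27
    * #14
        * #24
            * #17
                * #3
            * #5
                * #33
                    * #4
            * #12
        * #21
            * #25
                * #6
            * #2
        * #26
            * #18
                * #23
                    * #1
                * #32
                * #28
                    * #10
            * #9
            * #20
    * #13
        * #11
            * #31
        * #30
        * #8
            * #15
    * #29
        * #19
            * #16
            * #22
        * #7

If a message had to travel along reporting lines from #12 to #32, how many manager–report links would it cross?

#12 is 2 levels below #14, and #32 is 3 levels below #14 (their lowest common manager). The shortest path runs up from #12 to #14 and back down to #32: 2 + 3 = 5 links.

5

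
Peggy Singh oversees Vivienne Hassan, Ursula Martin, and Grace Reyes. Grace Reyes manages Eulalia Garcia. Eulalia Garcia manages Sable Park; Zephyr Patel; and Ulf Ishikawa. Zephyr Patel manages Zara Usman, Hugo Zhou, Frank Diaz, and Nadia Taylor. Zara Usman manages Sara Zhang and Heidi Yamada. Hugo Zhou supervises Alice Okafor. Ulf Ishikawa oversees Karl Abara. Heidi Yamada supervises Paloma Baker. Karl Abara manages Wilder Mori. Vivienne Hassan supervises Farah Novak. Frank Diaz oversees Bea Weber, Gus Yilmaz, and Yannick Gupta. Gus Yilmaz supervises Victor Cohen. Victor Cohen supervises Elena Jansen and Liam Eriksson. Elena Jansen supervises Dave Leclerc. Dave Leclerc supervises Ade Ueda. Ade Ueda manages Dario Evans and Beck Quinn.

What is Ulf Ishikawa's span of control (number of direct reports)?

Ulf Ishikawa directly manages Karl Abara. That is 1 direct report.

1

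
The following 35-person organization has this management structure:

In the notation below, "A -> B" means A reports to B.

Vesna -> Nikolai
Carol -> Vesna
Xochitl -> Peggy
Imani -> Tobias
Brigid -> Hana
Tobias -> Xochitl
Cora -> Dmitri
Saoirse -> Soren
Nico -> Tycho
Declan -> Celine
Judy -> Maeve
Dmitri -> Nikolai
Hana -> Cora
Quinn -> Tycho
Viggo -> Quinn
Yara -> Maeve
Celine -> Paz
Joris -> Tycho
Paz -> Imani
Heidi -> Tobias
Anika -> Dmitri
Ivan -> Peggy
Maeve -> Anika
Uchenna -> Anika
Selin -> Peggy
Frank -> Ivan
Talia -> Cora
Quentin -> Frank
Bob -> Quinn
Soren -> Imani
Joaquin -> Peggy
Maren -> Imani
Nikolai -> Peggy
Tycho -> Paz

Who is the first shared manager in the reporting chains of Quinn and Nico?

Quinn's chain of managers is Tycho, Paz, Imani, Tobias, Xochitl, Peggy. Nico's chain of managers is Tycho, Paz, Imani, Tobias, Xochitl, Peggy. The first manager that appears in both chains is Tycho.

Tycho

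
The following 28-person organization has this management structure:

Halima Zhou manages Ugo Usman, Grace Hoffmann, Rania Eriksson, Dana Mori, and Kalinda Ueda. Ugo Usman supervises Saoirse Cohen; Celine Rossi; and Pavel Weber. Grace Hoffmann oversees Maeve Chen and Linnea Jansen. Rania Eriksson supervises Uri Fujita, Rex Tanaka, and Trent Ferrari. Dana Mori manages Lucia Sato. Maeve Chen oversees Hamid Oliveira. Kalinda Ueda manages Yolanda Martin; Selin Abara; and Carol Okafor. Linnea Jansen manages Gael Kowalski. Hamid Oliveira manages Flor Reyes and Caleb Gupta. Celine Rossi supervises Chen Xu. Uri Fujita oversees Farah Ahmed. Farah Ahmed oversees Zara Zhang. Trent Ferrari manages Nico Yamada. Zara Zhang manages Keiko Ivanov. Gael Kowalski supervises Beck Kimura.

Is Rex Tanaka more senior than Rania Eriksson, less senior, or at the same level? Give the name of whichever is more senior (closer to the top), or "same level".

Rex Tanaka is 2 levels below Halima Zhou; Rania Eriksson is 1. Rania Eriksson is higher.

Rania Eriksson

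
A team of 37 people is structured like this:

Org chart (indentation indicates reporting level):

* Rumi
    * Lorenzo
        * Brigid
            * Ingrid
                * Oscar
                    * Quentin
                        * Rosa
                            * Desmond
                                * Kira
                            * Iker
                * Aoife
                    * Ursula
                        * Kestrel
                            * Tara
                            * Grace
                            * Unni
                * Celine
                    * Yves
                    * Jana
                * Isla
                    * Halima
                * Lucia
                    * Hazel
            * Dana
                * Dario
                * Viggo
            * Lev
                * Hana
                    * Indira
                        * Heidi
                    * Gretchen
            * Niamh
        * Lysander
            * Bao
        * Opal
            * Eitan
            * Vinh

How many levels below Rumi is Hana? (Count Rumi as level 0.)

4

Chain from Hana up to Rumi: Hana → Lev → Brigid → Lorenzo → Rumi. That is 4 steps up, so Hana is 4 levels below Rumi.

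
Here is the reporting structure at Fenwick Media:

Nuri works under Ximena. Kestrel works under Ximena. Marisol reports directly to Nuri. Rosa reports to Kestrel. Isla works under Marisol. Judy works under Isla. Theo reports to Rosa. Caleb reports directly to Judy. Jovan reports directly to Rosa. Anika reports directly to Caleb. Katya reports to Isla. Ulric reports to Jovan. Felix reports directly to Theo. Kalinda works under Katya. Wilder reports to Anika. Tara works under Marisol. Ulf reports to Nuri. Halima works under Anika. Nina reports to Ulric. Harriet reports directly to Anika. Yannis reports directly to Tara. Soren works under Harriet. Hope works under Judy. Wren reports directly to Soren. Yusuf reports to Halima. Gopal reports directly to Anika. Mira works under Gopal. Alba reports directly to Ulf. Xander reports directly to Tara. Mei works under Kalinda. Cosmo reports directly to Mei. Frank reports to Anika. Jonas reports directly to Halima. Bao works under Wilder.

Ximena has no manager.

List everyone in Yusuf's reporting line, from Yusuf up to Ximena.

Yusuf -> Halima -> Anika -> Caleb -> Judy -> Isla -> Marisol -> Nuri -> Ximena

Yusuf reports to Halima. Halima reports to Anika. Anika reports to Caleb. Caleb reports to Judy. Judy reports to Isla. Isla reports to Marisol. Marisol reports to Nuri. Nuri reports to Ximena. Ximena is at the top.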